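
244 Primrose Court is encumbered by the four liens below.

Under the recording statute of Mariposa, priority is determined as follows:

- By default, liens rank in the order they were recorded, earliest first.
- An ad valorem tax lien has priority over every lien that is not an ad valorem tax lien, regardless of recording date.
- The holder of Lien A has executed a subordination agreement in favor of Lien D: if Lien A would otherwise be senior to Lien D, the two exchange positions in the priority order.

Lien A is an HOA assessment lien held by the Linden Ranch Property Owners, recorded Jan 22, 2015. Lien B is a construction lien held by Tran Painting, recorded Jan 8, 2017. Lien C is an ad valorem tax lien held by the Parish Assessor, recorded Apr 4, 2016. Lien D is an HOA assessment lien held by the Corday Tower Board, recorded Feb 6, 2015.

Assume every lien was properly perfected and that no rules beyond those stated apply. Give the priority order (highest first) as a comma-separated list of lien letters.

As an ad valorem tax lien, C is senior to every other lien.
Remaining liens by effective date: A (Jan 22, 2015), D (Feb 6, 2015), B (Jan 8, 2017).
A would otherwise be senior to D, so under the subordination agreement A and D exchange positions.

C, D, A, B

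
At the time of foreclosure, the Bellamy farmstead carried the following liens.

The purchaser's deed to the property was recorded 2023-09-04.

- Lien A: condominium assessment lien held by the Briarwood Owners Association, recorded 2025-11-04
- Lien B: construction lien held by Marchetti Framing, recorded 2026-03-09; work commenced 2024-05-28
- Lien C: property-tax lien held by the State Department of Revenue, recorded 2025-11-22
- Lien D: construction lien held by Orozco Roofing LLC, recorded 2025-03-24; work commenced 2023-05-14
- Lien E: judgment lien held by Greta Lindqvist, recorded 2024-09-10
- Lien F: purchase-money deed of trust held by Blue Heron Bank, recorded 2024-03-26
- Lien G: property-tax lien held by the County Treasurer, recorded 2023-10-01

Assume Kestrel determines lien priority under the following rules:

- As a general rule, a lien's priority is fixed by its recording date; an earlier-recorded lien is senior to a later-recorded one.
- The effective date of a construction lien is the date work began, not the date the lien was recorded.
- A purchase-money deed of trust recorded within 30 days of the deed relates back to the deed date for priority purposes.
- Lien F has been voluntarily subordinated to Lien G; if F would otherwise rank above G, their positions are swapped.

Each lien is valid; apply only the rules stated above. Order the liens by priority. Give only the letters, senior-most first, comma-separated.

First, effective dates: B is treated as recorded 2024-05-28, the work-commencement date; D relates back to 2023-05-14 (work commenced); F was recorded 204 days after the deed, outside the 30-day window, so it keeps its recording date.
By effective date: D (2023-05-14), G (2023-10-01), F (2024-03-26), B (2024-05-28), E (2024-09-10), A (2025-11-04), C (2025-11-22).
F is already junior to G, so the subordination agreement changes nothing.

D, G, F, B, E, A, C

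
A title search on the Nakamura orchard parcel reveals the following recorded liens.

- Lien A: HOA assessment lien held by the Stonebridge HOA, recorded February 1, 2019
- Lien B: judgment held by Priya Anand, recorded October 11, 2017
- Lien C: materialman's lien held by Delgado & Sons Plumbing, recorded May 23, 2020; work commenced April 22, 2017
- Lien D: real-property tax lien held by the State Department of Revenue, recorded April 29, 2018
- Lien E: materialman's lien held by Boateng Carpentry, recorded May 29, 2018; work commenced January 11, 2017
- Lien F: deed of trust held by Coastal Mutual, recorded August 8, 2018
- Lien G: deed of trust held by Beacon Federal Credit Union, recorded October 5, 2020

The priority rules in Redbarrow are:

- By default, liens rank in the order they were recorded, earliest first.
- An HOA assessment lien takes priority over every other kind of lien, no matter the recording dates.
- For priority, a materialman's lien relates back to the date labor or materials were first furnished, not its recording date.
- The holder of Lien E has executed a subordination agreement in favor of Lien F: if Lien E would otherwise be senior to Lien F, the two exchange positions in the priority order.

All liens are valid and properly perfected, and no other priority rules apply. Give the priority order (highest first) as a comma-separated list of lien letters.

A, F, C, B, D, E, G

Effective dates after the stated exceptions: C's effective date is April 22, 2017, when work began; E is treated as recorded January 11, 2017, the work-commencement date.
A is an HOA assessment lien and takes priority over every other lien.
Ordering the rest by effective date: E (January 11, 2017), C (April 22, 2017), B (October 11, 2017), D (April 29, 2018), F (August 8, 2018), G (October 5, 2020).
E is senior to F before the subordination, so the two trade places.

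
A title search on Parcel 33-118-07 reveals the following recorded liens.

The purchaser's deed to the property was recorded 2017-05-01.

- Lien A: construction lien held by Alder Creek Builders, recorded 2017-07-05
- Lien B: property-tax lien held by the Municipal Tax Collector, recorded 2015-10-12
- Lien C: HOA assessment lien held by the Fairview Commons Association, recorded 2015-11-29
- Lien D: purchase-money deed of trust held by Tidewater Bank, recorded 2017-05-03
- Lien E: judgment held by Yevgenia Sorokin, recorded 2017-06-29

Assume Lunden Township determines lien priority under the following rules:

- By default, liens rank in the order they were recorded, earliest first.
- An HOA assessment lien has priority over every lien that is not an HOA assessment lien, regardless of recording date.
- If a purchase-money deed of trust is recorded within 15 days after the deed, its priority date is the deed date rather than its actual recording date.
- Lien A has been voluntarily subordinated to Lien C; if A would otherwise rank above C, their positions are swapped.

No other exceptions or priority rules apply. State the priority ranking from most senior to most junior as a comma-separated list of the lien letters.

Adjusting effective dates: D's effective date is the deed date, 2017-05-01.
As an HOA assessment lien, C is senior to every other lien.
Ordering the rest by effective date: B (2015-10-12), D (2017-05-01), E (2017-06-29), A (2017-07-05).
A already ranks below C; the subordination has no effect.

C, B, D, E, A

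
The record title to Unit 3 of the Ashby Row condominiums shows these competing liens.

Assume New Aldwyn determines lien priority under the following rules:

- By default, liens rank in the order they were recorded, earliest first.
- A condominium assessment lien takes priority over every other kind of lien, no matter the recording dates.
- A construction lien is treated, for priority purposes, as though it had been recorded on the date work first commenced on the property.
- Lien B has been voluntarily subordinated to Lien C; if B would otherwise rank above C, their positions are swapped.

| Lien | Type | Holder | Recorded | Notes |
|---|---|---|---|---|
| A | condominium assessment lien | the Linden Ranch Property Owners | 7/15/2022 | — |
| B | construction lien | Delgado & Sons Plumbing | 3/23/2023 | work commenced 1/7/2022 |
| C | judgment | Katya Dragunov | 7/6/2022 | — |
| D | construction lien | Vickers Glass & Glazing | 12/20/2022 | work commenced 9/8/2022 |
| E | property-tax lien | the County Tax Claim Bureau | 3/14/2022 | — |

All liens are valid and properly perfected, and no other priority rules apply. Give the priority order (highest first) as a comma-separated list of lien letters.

Adjusting effective dates: B is treated as recorded 1/7/2022, the work-commencement date; D relates back to 9/8/2022 (work commenced).
A, as a condominium assessment lien, has superpriority and ranks first.
Ordering the rest by effective date: B (1/7/2022), E (3/14/2022), C (7/6/2022), D (9/8/2022).
Because B would otherwise rank above C, the subordination swaps them.

A, C, E, B, D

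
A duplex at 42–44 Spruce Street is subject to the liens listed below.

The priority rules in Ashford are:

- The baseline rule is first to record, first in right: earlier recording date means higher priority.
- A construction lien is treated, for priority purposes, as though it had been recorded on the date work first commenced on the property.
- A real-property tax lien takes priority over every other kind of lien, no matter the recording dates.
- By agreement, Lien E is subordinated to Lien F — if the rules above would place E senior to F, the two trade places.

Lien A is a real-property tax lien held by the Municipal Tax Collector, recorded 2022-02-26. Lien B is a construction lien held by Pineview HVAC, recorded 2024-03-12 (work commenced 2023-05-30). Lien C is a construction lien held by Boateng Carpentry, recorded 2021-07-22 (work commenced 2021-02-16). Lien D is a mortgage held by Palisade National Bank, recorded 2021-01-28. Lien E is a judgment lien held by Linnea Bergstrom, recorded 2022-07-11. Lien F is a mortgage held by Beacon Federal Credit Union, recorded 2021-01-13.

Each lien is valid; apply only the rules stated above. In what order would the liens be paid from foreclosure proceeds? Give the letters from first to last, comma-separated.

A, F, D, C, E, B

First, effective dates: B relates back to 2023-05-30 (work commenced); C relates back to 2021-02-16 (work commenced).
A is a real-property tax lien, so it outranks all other liens regardless of date.
The other liens, earliest effective date first: F (2021-01-13), D (2021-01-28), C (2021-02-16), E (2022-07-11), B (2023-05-30).
E is already junior to F, so the subordination agreement changes nothing.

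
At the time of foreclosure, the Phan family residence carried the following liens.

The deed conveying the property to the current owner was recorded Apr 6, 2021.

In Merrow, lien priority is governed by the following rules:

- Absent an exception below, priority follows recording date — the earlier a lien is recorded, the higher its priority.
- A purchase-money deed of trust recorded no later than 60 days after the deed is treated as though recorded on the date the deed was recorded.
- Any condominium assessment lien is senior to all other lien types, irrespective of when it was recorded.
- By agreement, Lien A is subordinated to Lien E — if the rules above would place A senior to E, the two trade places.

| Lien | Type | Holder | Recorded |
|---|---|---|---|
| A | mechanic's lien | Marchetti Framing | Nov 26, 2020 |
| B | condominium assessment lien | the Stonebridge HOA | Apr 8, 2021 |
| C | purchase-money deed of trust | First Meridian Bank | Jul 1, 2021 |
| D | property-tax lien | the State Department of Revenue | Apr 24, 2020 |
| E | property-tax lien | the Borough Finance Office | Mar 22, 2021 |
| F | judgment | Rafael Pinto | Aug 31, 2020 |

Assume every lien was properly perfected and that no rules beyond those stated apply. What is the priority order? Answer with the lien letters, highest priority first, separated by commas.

First, effective dates: C was recorded 86 days after the deed — beyond 60 days — so no relation-back applies.
B is a condominium assessment lien, so it outranks all other liens regardless of date.
The other liens, earliest effective date first: D (Apr 24, 2020), F (Aug 31, 2020), A (Nov 26, 2020), E (Mar 22, 2021), C (Jul 1, 2021).
Because A would otherwise rank above E, the subordination swaps them.

B, D, F, E, A, C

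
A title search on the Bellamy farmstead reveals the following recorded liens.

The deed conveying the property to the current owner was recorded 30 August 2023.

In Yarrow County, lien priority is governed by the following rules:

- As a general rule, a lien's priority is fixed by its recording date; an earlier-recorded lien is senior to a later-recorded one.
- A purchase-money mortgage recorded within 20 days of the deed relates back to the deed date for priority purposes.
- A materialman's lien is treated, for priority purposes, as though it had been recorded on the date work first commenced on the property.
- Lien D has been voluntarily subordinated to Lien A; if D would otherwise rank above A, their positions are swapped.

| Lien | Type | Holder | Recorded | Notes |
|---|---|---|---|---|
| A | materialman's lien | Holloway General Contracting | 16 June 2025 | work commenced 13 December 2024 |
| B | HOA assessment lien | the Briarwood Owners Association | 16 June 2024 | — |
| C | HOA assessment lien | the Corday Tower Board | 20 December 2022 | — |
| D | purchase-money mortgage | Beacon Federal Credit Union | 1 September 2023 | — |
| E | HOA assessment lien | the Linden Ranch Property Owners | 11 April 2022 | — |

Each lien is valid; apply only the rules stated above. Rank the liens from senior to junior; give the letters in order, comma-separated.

E, C, A, B, D

First, effective dates: A relates back to 13 December 2024 (work commenced); D relates back to the deed date 30 August 2023.
Sorted by effective date: E (11 April 2022), C (20 December 2022), D (30 August 2023), B (16 June 2024), A (13 December 2024).
D is senior to A before the subordination, so the two trade places.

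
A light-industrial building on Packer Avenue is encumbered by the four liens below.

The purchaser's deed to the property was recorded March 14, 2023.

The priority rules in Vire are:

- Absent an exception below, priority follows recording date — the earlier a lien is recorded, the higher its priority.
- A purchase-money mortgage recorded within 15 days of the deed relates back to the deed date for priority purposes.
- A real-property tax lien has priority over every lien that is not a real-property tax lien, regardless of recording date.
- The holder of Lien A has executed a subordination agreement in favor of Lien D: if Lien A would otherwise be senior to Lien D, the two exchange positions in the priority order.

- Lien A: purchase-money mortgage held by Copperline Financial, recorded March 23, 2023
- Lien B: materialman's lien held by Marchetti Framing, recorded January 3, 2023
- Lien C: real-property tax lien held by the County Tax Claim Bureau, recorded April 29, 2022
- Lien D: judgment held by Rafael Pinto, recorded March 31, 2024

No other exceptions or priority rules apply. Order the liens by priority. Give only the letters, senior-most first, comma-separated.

First, effective dates: A relates back to the deed date March 14, 2023.
C, as a real-property tax lien, has superpriority and ranks first.
Among the remaining liens, by effective date: B (January 3, 2023), A (March 14, 2023), D (March 31, 2024).
A would otherwise be senior to D, so under the subordination agreement A and D exchange positions.

C, B, D, A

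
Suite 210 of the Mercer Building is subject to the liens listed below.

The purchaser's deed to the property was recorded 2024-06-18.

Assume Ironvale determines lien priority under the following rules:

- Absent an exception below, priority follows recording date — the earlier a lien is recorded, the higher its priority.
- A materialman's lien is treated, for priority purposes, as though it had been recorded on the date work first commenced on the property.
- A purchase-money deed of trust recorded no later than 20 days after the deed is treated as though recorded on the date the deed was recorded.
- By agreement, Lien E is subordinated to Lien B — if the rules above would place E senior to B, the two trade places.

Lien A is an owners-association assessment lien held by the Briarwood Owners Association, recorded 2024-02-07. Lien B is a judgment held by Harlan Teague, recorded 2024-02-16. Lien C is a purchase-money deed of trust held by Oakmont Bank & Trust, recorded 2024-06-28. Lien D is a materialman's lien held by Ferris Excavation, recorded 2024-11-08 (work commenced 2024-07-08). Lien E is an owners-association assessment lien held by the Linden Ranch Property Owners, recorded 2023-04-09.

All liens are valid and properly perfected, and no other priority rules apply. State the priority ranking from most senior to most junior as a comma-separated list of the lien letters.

First, effective dates: C was recorded within the 20-day window, so its effective date is the deed date 2024-06-18; D relates back to 2024-07-08 (work commenced).
Sorted by effective date: E (2023-04-09), A (2024-02-07), B (2024-02-16), C (2024-06-18), D (2024-07-08).
The subordination applies — E was senior to B — so E and B swap.

B, A, E, C, D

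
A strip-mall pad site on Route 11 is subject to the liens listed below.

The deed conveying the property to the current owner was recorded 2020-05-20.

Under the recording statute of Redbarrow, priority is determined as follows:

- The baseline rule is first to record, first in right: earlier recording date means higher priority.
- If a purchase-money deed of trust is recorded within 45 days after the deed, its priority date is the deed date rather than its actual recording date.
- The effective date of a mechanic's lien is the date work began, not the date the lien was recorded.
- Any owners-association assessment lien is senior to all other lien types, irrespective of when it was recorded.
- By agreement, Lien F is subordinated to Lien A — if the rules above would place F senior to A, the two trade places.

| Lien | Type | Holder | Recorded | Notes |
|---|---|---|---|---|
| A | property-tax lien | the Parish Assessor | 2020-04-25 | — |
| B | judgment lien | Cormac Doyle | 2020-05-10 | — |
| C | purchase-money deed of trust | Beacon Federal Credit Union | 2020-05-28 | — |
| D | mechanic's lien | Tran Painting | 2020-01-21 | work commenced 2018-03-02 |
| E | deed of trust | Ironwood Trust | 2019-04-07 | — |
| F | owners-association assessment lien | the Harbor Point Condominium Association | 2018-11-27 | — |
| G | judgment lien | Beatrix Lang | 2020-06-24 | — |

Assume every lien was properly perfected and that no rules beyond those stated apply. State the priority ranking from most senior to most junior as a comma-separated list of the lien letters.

Effective dates after the stated exceptions: C's effective date is the deed date, 2020-05-20; D relates back to 2018-03-02 (work commenced).
F is an owners-association assessment lien and takes priority over every other lien.
Ordering the rest by effective date: D (2018-03-02), E (2019-04-07), A (2020-04-25), B (2020-05-10), C (2020-05-20), G (2020-06-24).
Because F would otherwise rank above A, the subordination swaps them.

A, D, E, F, B, C, G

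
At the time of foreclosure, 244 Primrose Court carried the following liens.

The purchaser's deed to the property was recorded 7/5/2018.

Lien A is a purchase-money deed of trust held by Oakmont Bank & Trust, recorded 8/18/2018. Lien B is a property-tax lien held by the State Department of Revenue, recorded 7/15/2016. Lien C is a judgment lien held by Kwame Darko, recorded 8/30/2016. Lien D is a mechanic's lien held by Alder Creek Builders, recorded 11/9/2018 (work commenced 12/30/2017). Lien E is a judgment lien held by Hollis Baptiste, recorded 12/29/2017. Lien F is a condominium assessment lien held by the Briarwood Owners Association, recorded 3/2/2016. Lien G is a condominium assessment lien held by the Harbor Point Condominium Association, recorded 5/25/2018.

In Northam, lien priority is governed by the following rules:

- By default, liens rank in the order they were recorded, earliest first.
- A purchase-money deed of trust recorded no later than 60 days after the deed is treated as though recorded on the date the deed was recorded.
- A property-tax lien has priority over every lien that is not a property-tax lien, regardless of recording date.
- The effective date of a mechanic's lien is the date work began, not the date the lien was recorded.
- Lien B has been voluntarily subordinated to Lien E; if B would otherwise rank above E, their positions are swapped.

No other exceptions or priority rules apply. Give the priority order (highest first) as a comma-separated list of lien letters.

First, effective dates: A was recorded within the 60-day window, so its effective date is the deed date 7/5/2018; D is treated as recorded 12/30/2017, the work-commencement date.
B is a property-tax lien, so it outranks all other liens regardless of date.
The other liens, earliest effective date first: F (3/2/2016), C (8/30/2016), E (12/29/2017), D (12/30/2017), G (5/25/2018), A (7/5/2018).
The subordination applies — B was senior to E — so B and E swap.

E, F, C, B, D, G, A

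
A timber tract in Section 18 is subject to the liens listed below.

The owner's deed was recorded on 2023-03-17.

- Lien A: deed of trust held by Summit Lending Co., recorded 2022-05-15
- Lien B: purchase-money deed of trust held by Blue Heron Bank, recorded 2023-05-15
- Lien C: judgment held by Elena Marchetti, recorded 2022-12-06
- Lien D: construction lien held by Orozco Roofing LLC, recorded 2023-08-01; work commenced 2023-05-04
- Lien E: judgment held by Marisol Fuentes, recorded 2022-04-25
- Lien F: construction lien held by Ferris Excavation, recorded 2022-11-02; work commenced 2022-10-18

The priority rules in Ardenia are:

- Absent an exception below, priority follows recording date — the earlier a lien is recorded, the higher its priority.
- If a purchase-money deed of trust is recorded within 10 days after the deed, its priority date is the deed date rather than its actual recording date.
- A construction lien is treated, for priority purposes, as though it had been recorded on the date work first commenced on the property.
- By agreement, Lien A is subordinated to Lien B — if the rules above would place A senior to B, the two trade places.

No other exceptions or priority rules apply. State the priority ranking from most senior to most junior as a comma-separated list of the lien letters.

E, B, F, C, D, A

Effective dates: B was recorded 59 days after the deed, outside the 10-day window, so it keeps its recording date; D relates back to 2023-05-04 (work commenced); F relates back to 2022-10-18 (work commenced).
By effective date, earliest first: E (2022-04-25), A (2022-05-15), F (2022-10-18), C (2022-12-06), D (2023-05-04), B (2023-05-15).
A would otherwise be senior to B, so under the subordination agreement A and B exchange positions.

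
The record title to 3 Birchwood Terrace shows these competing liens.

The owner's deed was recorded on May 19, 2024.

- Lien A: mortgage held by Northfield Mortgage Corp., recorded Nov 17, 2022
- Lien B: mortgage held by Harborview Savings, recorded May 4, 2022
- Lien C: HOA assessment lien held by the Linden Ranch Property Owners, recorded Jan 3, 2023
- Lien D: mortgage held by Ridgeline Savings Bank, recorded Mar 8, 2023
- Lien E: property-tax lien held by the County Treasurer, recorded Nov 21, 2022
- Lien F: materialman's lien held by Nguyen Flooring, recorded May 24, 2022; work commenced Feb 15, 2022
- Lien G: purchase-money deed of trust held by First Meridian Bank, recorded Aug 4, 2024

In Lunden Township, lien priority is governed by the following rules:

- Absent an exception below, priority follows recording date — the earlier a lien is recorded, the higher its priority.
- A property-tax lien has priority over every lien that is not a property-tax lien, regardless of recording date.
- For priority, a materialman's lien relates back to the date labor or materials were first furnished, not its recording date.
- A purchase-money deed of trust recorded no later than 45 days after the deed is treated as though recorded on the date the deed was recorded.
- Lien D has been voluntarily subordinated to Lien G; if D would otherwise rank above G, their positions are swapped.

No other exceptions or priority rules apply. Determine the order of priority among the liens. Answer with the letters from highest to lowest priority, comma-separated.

E, F, B, A, C, G, D

Adjusting effective dates: F is treated as recorded Feb 15, 2022, the work-commencement date; G was recorded 77 days after the deed, outside the 45-day window, so it keeps its recording date.
As a property-tax lien, E is senior to every other lien.
Ordering the rest by effective date: F (Feb 15, 2022), B (May 4, 2022), A (Nov 17, 2022), C (Jan 3, 2023), D (Mar 8, 2023), G (Aug 4, 2024).
D would otherwise be senior to G, so under the subordination agreement D and G exchange positions.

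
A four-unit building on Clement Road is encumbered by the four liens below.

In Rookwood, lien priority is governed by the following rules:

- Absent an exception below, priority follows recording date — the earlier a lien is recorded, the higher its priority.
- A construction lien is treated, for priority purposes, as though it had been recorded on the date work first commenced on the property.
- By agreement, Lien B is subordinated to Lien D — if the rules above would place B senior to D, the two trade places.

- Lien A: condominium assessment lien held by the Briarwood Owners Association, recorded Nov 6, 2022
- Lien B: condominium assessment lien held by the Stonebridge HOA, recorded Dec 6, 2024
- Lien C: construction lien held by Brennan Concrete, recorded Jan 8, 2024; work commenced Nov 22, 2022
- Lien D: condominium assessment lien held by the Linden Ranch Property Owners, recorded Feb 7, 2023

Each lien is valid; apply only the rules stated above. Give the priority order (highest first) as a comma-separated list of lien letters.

A, C, D, B

Adjusting effective dates: C's effective date is Nov 22, 2022, when work began.
Sorted by effective date: A (Nov 6, 2022), C (Nov 22, 2022), D (Feb 7, 2023), B (Dec 6, 2024).
Since B is not senior to D, the subordination leaves the order unchanged.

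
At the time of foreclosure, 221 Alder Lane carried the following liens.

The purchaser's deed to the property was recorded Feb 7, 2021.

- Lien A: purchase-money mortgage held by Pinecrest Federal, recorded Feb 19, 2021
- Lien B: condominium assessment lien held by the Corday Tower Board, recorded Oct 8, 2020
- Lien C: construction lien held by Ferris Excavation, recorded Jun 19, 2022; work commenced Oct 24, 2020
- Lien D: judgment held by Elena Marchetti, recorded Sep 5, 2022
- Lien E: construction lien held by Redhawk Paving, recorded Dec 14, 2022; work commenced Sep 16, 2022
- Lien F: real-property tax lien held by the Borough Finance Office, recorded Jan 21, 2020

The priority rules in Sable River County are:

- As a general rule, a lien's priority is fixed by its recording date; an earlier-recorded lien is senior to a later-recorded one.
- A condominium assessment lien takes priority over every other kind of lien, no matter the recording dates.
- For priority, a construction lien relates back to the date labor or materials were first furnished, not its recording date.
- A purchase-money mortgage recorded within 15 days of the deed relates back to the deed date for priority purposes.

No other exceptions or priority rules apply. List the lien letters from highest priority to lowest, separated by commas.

Effective dates: A relates back to the deed date Feb 7, 2021; C relates back to Oct 24, 2020 (work commenced); E is treated as recorded Sep 16, 2022, the work-commencement date.
B, as a condominium assessment lien, has superpriority and ranks first.
Ordering the rest by effective date: F (Jan 21, 2020), C (Oct 24, 2020), A (Feb 7, 2021), D (Sep 5, 2022), E (Sep 16, 2022).

B, F, C, A, D, E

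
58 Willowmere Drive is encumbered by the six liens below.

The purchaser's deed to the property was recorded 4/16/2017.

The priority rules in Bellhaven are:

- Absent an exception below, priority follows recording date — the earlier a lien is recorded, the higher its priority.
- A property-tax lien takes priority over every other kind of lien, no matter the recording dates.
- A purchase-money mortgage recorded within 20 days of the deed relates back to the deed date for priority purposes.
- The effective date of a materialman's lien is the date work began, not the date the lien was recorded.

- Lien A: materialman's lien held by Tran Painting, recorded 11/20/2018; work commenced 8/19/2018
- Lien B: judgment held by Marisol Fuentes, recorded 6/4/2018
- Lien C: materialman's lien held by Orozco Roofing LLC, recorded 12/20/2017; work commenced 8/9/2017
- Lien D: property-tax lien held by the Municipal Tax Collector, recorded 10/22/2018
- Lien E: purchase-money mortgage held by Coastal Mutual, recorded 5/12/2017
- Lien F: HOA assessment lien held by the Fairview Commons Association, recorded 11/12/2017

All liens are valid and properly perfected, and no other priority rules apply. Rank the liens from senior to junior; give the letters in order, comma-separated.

D, E, C, F, B, A

Adjusting effective dates: A is treated as recorded 8/19/2018, the work-commencement date; C is treated as recorded 8/9/2017, the work-commencement date; E was recorded 26 days after the deed — beyond 20 days — so no relation-back applies.
D, as a property-tax lien, has superpriority and ranks first.
Among the remaining liens, by effective date: E (5/12/2017), C (8/9/2017), F (11/12/2017), B (6/4/2018), A (8/19/2018).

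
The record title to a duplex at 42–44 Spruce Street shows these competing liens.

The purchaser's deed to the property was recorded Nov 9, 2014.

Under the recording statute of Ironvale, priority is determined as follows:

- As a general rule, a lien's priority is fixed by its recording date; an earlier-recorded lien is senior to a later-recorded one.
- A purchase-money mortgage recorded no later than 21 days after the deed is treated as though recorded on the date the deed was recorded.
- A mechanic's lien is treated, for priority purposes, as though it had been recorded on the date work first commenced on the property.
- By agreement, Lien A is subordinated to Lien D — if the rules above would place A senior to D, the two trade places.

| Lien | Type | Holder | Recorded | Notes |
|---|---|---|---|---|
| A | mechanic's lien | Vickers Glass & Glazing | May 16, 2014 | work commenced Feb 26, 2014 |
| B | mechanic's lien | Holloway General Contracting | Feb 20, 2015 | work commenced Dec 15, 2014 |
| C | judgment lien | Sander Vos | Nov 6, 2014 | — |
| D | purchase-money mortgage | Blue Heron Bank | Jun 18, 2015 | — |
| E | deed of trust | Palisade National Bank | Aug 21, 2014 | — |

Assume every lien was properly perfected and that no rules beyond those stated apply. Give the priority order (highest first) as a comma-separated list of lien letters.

D, E, C, B, A

Effective dates after the stated exceptions: A's effective date is Feb 26, 2014, when work began; B relates back to Dec 15, 2014 (work commenced); D was recorded 221 days after the deed — beyond 21 days — so no relation-back applies.
Ordering by effective date: A (Feb 26, 2014), E (Aug 21, 2014), C (Nov 6, 2014), B (Dec 15, 2014), D (Jun 18, 2015).
A would otherwise be senior to D, so under the subordination agreement A and D exchange positions.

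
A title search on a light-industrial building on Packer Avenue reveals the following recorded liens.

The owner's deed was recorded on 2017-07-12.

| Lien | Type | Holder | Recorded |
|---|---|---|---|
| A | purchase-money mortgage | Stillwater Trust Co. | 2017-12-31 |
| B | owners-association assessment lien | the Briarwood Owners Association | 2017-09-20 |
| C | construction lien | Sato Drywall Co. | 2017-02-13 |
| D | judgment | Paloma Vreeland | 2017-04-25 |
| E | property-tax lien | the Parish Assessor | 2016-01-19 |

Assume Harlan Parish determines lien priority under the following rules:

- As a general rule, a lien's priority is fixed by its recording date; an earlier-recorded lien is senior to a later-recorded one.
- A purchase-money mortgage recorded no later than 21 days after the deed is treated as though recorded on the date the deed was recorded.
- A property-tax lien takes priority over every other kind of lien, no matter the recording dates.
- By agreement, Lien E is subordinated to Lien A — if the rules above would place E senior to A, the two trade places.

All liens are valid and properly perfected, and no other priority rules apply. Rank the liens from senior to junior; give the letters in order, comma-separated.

Effective dates after the stated exceptions: A was recorded 172 days after the deed — beyond 21 days — so no relation-back applies.
E is a property-tax lien, so it outranks all other liens regardless of date.
Among the remaining liens, by effective date: C (2017-02-13), D (2017-04-25), B (2017-09-20), A (2017-12-31).
Because E would otherwise rank above A, the subordination swaps them.

A, C, D, B, E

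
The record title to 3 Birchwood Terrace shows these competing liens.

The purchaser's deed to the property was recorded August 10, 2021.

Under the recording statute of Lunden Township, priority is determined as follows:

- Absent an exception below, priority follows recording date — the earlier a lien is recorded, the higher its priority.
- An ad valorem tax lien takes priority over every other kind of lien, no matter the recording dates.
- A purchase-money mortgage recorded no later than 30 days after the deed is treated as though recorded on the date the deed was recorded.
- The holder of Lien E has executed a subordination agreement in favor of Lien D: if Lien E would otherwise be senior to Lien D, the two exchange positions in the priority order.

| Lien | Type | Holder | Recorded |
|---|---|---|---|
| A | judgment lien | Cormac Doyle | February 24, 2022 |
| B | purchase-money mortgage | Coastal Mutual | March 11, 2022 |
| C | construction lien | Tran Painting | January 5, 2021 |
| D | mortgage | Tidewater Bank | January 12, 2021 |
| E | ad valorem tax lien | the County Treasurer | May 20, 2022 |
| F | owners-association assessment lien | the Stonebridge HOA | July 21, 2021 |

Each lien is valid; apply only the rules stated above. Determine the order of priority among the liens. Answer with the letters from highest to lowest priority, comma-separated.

D, C, E, F, A, B

Adjusting effective dates: B missed the 30-day window (213 days after the deed), so its recording date stands.
E is an ad valorem tax lien, so it outranks all other liens regardless of date.
The other liens, earliest effective date first: C (January 5, 2021), D (January 12, 2021), F (July 21, 2021), A (February 24, 2022), B (March 11, 2022).
E would otherwise be senior to D, so under the subordination agreement E and D exchange positions.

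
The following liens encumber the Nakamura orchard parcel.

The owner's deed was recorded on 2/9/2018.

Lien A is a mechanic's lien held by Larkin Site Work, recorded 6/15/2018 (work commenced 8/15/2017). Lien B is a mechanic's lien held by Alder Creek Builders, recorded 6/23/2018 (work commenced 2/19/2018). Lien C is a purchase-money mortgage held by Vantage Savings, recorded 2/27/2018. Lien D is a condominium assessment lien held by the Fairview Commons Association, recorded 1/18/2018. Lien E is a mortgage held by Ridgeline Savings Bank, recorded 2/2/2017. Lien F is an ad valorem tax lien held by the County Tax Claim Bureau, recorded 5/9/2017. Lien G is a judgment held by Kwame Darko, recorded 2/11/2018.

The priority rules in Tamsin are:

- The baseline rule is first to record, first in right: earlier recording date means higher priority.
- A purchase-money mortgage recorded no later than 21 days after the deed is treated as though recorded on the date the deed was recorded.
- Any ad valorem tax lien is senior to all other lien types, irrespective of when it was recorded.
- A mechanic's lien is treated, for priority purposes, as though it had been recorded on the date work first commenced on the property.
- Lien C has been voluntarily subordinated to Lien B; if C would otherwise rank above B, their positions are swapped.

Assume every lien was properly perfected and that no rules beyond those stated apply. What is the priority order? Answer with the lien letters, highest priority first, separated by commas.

F, E, A, D, B, G, C

Effective dates after the stated exceptions: A relates back to 8/15/2017 (work commenced); B's effective date is 2/19/2018, when work began; C was recorded within the 21-day window, so its effective date is the deed date 2/9/2018.
F is an ad valorem tax lien, so it outranks all other liens regardless of date.
Remaining liens by effective date: E (2/2/2017), A (8/15/2017), D (1/18/2018), C (2/9/2018), G (2/11/2018), B (2/19/2018).
C would otherwise be senior to B, so under the subordination agreement C and B exchange positions.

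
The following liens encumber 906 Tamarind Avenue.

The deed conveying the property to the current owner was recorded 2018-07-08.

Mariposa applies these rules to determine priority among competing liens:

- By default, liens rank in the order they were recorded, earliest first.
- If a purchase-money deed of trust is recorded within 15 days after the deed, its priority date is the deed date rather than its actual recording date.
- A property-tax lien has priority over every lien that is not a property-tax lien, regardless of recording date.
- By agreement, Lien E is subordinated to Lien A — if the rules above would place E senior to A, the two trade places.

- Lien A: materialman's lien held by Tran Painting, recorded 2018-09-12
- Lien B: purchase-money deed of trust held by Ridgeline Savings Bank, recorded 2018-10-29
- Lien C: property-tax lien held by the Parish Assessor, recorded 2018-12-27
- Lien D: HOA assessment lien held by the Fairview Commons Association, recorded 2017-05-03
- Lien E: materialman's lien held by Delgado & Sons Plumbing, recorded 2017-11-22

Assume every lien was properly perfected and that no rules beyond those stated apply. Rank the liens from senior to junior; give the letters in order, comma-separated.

First, effective dates: B was recorded 113 days after the deed, outside the 15-day window, so it keeps its recording date.
C is a property-tax lien, so it outranks all other liens regardless of date.
The other liens, earliest effective date first: D (2017-05-03), E (2017-11-22), A (2018-09-12), B (2018-10-29).
Because E would otherwise rank above A, the subordination swaps them.

C, D, A, E, B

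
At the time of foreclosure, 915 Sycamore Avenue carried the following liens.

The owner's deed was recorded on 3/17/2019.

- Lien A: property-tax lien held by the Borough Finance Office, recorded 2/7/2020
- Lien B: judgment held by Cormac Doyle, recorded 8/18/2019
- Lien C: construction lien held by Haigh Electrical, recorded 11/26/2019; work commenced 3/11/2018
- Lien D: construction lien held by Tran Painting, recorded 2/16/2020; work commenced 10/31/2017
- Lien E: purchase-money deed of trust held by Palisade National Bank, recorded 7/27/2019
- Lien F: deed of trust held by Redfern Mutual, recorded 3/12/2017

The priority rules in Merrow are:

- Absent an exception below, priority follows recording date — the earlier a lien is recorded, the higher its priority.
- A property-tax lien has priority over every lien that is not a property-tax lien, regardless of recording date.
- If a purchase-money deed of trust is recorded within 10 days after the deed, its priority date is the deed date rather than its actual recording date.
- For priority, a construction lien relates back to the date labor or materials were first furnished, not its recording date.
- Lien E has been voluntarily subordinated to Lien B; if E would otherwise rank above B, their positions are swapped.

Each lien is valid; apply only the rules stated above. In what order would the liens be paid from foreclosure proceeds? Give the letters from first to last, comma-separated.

Effective dates: C's effective date is 3/11/2018, when work began; D relates back to 10/31/2017 (work commenced); E was recorded 132 days after the deed, outside the 10-day window, so it keeps its recording date.
As a property-tax lien, A is senior to every other lien.
Among the remaining liens, by effective date: F (3/12/2017), D (10/31/2017), C (3/11/2018), E (7/27/2019), B (8/18/2019).
E would otherwise be senior to B, so under the subordination agreement E and B exchange positions.

A, F, D, C, B, E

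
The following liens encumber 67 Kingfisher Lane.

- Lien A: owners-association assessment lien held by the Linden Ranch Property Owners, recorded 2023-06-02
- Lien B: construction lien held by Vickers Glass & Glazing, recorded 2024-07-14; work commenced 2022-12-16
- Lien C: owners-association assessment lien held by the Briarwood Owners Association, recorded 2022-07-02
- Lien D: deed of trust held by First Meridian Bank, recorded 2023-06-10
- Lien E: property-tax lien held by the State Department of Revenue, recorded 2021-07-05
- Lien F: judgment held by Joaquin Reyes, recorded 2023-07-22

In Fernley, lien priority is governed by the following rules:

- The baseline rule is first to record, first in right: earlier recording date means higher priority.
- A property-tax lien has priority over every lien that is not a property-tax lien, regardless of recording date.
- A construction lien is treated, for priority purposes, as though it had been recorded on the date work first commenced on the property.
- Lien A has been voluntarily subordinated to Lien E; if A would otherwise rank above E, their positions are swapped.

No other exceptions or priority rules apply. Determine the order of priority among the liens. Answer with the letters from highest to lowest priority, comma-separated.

Adjusting effective dates: B is treated as recorded 2022-12-16, the work-commencement date.
E is a property-tax lien and takes priority over every other lien.
Among the remaining liens, by effective date: C (2022-07-02), B (2022-12-16), A (2023-06-02), D (2023-06-10), F (2023-07-22).
A already ranks below E; the subordination has no effect.

E, C, B, A, D, F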